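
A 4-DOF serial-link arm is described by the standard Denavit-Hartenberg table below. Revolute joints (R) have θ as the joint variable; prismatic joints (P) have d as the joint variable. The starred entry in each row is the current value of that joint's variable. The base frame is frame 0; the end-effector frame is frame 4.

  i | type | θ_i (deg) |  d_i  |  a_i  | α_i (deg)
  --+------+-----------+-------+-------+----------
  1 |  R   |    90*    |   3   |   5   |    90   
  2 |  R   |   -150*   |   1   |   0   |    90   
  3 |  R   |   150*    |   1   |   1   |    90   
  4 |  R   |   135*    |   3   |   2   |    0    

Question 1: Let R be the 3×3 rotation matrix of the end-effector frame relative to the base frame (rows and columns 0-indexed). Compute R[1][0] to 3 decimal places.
-0.884

End-effector x-axis (col 0 of R) = (-0.3536,-0.8839,0.3062)
R[1][0] = -0.8839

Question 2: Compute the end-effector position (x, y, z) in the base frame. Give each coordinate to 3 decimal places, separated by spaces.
after link 1: o_1 = (0.0000, 5.0000, 3.0000)
after link 2: o_2 = (1.0000, 5.0000, 3.0000)
after link 3: o_3 = (1.5000, 5.2500, 4.2990)
after link 4: o_4 = (3.3910, 2.1832, 4.1614)

3.391 2.183 4.161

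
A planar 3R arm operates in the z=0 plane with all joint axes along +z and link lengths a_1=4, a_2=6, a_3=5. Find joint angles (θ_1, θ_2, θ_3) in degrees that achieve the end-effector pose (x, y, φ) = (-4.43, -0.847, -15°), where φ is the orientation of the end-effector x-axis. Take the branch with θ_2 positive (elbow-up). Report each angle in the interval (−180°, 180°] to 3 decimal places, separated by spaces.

wrist centre = target − a_3·(cos φ, sin φ) = (-9.2596, 0.4471)
cos θ_2 = (85.9406−4²−6²)/(2·4·6) = 0.7071; θ_2 = 45.0008° (elbow-up)
β = atan2(0.4471,-9.2596) = 177.2357°; ψ = atan2(4.2427,8.2426) = 27.2362°
θ_1 = β − ψ = 149.9994°
θ_3 = φ − θ_1 − θ_2 = 149.9997° (wrapped to (-180°,180°])

149.999 45.001 150.000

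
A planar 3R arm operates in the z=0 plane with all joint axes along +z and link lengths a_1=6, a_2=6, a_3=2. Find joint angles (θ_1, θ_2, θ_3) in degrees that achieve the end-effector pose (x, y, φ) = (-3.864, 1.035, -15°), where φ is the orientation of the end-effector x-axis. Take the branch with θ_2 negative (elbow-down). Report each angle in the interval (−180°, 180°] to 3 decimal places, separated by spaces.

wrist centre = target − a_3·(cos φ, sin φ) = (-5.7959, 1.5526)
cos θ_2 = (36.0026−6²−6²)/(2·6·6) = -0.5000; θ_2 = -119.9976° (elbow-down)
β = atan2(1.5526,-5.7959) = 165.0033°; ψ = atan2(-5.1963,3.0002) = -59.9988°
θ_1 = β − ψ = 225.0021°
θ_3 = φ − θ_1 − θ_2 = -120.0045° (wrapped to (-180°,180°])

-134.998 -119.998 -120.004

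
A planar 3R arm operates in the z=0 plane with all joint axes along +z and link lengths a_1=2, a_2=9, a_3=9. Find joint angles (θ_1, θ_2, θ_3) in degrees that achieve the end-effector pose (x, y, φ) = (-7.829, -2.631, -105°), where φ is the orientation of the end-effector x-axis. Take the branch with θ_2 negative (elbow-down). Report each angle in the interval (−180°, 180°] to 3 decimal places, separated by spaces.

wrist centre = target − a_3·(cos φ, sin φ) = (-5.4996, 6.0623)
cos θ_2 = (66.9978−2²−9²)/(2·2·9) = -0.5001; θ_2 = -120.0041° (elbow-down)
β = atan2(6.0623,-5.4996) = 132.2137°; ψ = atan2(-7.7939,-2.5006) = -107.7880°
θ_1 = β − ψ = 240.0017°
θ_3 = φ − θ_1 − θ_2 = 135.0023° (wrapped to (-180°,180°])

-119.998 -120.004 135.002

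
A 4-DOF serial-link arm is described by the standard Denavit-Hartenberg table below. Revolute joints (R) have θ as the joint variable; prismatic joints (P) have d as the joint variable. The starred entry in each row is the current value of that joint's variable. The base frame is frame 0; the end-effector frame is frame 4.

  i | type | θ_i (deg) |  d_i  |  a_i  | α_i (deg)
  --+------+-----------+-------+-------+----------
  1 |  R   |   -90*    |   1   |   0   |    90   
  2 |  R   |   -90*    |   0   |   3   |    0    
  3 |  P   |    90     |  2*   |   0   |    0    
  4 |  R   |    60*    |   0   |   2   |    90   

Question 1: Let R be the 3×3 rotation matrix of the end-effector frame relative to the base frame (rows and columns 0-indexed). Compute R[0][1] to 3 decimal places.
End-effector y-axis (col 1 of R) = (-1.0000,-0.0000,0.0000)
R[0][1] = -1.0000

-1.000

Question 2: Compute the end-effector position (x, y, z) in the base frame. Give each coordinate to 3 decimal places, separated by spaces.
-2.000 -1.000 -0.268

after link 1: o_1 = (0.0000, 0.0000, 1.0000)
after link 2: o_2 = (-0.0000, -0.0000, -2.0000)
after link 3: o_3 = (-2.0000, -0.0000, -2.0000)
after link 4: o_4 = (-2.0000, -1.0000, -0.2679)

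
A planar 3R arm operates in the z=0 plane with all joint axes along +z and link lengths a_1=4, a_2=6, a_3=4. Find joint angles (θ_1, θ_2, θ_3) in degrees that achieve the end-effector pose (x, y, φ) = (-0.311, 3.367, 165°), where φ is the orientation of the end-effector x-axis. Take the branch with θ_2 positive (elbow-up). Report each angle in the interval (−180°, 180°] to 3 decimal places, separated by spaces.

-59.996 135.000 89.995

wrist centre = target − a_3·(cos φ, sin φ) = (3.5527, 2.3317)
cos θ_2 = (18.0586−4²−6²)/(2·4·6) = -0.7071; θ_2 = 135.0004° (elbow-up)
β = atan2(2.3317,3.5527) = 33.2778°; ψ = atan2(4.2426,-0.2427) = 93.2737°
θ_1 = β − ψ = -59.9958°
θ_3 = φ − θ_1 − θ_2 = 89.9954° (wrapped to (-180°,180°])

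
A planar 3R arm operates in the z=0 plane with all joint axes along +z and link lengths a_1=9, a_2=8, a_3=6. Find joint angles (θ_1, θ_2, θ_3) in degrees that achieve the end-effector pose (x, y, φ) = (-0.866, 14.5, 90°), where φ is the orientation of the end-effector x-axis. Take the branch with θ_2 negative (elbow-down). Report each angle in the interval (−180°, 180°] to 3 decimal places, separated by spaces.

150.000 -120.000 60.000

wrist centre = target − a_3·(cos φ, sin φ) = (-0.8660, 8.5000)
cos θ_2 = (73.0000−9²−8²)/(2·9·8) = -0.5000; θ_2 = -120.0000° (elbow-down)
β = atan2(8.5000,-0.8660) = 95.8174°; ψ = atan2(-6.9282,5.0000) = -54.1825°
θ_1 = β − ψ = 149.9998°
θ_3 = φ − θ_1 − θ_2 = 60.0002° (wrapped to (-180°,180°])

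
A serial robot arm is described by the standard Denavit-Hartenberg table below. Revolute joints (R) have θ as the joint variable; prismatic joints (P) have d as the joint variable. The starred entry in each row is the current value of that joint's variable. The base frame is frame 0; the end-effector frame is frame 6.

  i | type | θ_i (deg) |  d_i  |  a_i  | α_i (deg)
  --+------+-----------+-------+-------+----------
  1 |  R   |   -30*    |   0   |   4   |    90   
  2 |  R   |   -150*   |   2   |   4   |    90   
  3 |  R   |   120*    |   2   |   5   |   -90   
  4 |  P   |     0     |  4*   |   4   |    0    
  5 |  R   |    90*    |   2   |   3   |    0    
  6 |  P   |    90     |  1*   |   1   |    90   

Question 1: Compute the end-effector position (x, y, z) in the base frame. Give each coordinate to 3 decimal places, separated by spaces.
after link 1: o_1 = (3.4641, -2.0000, 0.0000)
after link 2: o_2 = (-0.5359, -2.0000, -2.0000)
after link 3: o_3 = (-1.6920, -6.3325, 0.9821)
after link 4: o_4 = (1.6740, -9.9665, 3.7141)
after link 5: o_5 = (4.7721, -10.6005, 1.9821)
after link 6: o_6 = (5.7296, -9.5760, 2.1651)

5.730 -9.576 2.165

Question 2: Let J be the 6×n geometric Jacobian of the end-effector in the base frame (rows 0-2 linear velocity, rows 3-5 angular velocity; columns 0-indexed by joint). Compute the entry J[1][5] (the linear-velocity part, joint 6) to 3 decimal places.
prismatic axis z_5 = (0.8995,0.0580,0.4330)
J_v[:, 5] = z_5; J_ω[:, 5] = (0,0,0)
entry J[1][5] = 0.0580

0.058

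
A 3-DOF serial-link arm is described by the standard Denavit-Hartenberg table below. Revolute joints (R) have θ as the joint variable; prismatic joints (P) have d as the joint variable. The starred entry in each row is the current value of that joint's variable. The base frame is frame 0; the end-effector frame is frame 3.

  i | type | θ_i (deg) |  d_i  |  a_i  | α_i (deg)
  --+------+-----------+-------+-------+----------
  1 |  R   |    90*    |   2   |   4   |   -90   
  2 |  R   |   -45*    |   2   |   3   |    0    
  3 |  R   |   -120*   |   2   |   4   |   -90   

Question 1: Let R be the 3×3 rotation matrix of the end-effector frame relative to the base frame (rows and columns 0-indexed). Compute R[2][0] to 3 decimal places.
End-effector x-axis (col 0 of R) = (-0.0000,-0.9659,0.2588)
R[2][0] = 0.2588

0.259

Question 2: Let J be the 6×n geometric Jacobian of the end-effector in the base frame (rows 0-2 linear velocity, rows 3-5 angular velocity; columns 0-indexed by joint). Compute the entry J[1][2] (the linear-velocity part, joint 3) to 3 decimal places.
1.035

axis z_2 = (-1.0000,0.0000,0.0000); lever o_n−o_2 = (-2.0000,-3.8637,1.0353)
cross product → J_v[:, 2] = (0.0000,1.0353,3.8637)
J_ω[:, 2] = z_2
entry J[1][2] = 1.0353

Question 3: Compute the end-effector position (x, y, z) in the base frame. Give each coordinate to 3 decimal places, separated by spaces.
after link 1: o_1 = (0.0000, 4.0000, 2.0000)
after link 2: o_2 = (-2.0000, 6.1213, 4.1213)
after link 3: o_3 = (-4.0000, 2.2576, 5.1566)

-4.000 2.258 5.157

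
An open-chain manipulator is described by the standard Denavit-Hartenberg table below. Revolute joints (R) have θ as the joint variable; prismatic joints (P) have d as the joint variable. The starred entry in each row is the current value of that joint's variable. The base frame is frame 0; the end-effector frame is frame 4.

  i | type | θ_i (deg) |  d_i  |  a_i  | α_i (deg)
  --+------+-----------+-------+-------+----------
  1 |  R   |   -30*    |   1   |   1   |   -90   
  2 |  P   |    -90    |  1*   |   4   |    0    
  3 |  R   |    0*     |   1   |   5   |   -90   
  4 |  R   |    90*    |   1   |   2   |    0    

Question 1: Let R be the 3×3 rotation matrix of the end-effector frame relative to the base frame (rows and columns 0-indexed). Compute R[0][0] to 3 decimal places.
-0.500

End-effector x-axis (col 0 of R) = (-0.5000,-0.8660,0.0000)
R[0][0] = -0.5000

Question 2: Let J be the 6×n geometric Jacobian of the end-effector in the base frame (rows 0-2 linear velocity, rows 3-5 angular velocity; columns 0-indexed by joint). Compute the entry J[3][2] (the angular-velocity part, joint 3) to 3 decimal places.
0.500

axis z_2 = (0.5000,0.8660,0.0000); lever o_n−o_2 = (0.3660,-1.3660,5.0000)
cross product → J_v[:, 2] = (4.3301,-2.5000,-1.0000)
J_ω[:, 2] = z_2
entry J[3][2] = 0.5000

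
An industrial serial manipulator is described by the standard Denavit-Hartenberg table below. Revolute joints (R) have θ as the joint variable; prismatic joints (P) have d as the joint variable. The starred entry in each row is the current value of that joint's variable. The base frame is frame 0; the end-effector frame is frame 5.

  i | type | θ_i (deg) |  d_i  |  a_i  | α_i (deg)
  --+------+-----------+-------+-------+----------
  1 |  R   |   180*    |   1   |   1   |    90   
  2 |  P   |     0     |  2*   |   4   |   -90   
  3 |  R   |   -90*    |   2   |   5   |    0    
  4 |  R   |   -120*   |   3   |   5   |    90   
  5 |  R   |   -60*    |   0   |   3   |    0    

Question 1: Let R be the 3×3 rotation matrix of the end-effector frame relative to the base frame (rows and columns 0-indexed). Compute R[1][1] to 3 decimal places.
-0.433

End-effector y-axis (col 1 of R) = (0.7500,-0.4330,0.5000)
R[1][1] = -0.4330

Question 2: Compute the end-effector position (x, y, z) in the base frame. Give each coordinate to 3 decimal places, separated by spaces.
after link 1: o_1 = (-1.0000, 0.0000, 1.0000)
after link 2: o_2 = (-5.0000, 2.0000, 1.0000)
after link 3: o_3 = (-5.0000, 7.0000, 3.0000)
after link 4: o_4 = (-0.6699, 4.5000, 6.0000)
after link 5: o_5 = (0.6292, 3.7500, 3.4019)

0.629 3.750 3.402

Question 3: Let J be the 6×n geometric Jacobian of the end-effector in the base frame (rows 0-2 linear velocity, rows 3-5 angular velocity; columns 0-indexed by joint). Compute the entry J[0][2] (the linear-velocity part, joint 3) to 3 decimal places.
-1.750

axis z_2 = (0.0000,0.0000,1.0000); lever o_n−o_2 = (5.6292,1.7500,2.4019)
cross product → J_v[:, 2] = (-1.7500,5.6292,0.0000)
J_ω[:, 2] = z_2
entry J[0][2] = -1.7500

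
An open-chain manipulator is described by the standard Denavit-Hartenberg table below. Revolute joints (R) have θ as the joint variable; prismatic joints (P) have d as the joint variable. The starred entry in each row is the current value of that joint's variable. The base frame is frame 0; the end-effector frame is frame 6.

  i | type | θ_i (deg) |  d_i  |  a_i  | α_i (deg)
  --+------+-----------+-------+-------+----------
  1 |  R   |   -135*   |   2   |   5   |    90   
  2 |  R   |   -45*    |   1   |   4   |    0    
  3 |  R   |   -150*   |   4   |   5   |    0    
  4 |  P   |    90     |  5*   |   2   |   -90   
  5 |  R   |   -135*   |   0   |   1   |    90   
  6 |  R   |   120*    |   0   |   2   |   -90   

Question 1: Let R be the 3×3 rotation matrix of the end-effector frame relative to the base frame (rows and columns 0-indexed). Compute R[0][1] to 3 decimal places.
-0.371

End-effector y-axis (col 1 of R) = (-0.3706,0.6294,-0.6830)
R[0][1] = -0.3706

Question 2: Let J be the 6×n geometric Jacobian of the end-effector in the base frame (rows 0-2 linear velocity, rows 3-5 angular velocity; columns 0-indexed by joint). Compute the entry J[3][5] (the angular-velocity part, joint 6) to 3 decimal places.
axis z_5 = (0.3706,-0.6294,0.6830); lever o_n−o_5 = (-0.5536,-1.5536,-1.1313)
cross product → J_v[:, 5] = (1.7732,0.0411,-0.9242)
J_ω[:, 5] = z_5
entry J[3][5] = 0.3706

0.371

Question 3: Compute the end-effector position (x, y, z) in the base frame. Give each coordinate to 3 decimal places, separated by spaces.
after link 1: o_1 = (-3.5355, -3.5355, 2.0000)
after link 2: o_2 = (-6.2426, -4.8284, -0.8284)
after link 3: o_3 = (-5.6560, 1.4151, 0.4657)
after link 4: o_4 = (-8.8255, 5.3166, -1.4662)
after link 5: o_5 = (-9.4549, 5.6872, -0.7832)
after link 6: o_6 = (-10.0085, 4.1336, -1.9145)

-10.009 4.134 -1.914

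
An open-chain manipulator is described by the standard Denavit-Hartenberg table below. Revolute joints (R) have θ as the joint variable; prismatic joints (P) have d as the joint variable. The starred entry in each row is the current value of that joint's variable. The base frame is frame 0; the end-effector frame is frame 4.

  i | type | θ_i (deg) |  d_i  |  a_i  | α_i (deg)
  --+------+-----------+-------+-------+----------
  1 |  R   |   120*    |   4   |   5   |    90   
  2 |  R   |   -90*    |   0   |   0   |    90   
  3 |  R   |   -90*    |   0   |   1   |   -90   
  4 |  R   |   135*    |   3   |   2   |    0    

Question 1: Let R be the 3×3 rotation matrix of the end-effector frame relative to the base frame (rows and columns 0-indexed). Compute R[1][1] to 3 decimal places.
End-effector y-axis (col 1 of R) = (0.9659,-0.2588,0.0000)
R[1][1] = -0.2588

-0.259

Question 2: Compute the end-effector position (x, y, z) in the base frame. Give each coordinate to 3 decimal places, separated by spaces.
after link 1: o_1 = (-2.5000, 4.3301, 4.0000)
after link 2: o_2 = (-2.5000, 4.3301, 4.0000)
after link 3: o_3 = (-3.3660, 3.8301, 4.0000)
after link 4: o_4 = (-2.8484, 5.7620, 1.0000)

-2.848 5.762 1.000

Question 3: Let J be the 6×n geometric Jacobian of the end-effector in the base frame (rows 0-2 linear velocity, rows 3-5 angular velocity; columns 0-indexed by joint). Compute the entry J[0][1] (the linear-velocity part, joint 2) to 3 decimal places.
-1.500

axis z_1 = (0.8660,0.5000,0.0000); lever o_n−o_1 = (-0.3484,1.4319,-3.0000)
cross product → J_v[:, 1] = (-1.5000,2.5981,1.4142)
J_ω[:, 1] = z_1
entry J[0][1] = -1.5000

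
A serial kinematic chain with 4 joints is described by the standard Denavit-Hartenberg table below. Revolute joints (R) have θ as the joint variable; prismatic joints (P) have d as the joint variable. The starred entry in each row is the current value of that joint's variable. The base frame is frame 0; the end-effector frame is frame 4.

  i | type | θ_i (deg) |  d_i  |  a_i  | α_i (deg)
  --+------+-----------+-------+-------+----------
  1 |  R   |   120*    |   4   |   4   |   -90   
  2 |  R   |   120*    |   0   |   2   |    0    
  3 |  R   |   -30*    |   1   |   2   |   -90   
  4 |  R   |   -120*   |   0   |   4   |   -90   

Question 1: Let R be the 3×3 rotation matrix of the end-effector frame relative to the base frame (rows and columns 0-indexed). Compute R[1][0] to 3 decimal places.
End-effector x-axis (col 0 of R) = (-0.7500,-0.4330,0.5000)
R[1][0] = -0.4330

-0.433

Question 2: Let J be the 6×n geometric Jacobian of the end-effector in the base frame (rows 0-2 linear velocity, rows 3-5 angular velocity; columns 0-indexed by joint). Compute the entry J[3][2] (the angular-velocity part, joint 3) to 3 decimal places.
axis z_2 = (-0.8660,-0.5000,0.0000); lever o_n−o_2 = (-3.8660,-2.2321,-0.0000)
cross product → J_v[:, 2] = (0.0000,-0.0000,0.0000)
J_ω[:, 2] = z_2
entry J[3][2] = -0.8660

-0.866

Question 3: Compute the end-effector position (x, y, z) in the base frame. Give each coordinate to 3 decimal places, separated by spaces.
-5.366 0.366 2.268

after link 1: o_1 = (-2.0000, 3.4641, 4.0000)
after link 2: o_2 = (-1.5000, 2.5981, 2.2679)
after link 3: o_3 = (-2.3660, 2.0981, 0.2679)
after link 4: o_4 = (-5.3660, 0.3660, 2.2679)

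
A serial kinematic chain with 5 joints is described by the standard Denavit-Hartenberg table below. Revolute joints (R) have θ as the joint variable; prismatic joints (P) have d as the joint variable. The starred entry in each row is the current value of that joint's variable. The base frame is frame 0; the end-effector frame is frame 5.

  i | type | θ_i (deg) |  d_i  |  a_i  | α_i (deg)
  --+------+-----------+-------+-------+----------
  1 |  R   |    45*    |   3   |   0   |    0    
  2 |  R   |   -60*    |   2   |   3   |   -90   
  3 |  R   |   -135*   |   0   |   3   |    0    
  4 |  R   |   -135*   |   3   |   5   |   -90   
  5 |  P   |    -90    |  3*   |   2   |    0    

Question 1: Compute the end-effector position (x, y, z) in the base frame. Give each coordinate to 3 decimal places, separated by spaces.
after link 1: o_1 = (0.0000, 0.0000, 3.0000)
after link 2: o_2 = (2.8978, -0.7765, 5.0000)
after link 3: o_3 = (0.8487, -0.2274, 7.1213)
after link 4: o_4 = (1.6252, 2.6704, 2.1213)
after link 5: o_5 = (-0.7549, 5.3787, 2.1213)

-0.755 5.379 2.121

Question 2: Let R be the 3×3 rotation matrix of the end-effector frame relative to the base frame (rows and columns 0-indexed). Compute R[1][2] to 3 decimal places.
End-effector z-axis (col 2 of R) = (-0.9659,0.2588,0.0000)
R[1][2] = 0.2588

0.259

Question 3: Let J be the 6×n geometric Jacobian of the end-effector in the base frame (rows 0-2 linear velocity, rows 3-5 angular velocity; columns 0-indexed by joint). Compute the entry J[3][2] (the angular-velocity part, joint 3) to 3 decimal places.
axis z_2 = (0.2588,0.9659,0.0000); lever o_n−o_2 = (-3.6527,6.1551,-2.8787)
cross product → J_v[:, 2] = (-2.7806,0.7451,5.1213)
J_ω[:, 2] = z_2
entry J[3][2] = 0.2588

0.259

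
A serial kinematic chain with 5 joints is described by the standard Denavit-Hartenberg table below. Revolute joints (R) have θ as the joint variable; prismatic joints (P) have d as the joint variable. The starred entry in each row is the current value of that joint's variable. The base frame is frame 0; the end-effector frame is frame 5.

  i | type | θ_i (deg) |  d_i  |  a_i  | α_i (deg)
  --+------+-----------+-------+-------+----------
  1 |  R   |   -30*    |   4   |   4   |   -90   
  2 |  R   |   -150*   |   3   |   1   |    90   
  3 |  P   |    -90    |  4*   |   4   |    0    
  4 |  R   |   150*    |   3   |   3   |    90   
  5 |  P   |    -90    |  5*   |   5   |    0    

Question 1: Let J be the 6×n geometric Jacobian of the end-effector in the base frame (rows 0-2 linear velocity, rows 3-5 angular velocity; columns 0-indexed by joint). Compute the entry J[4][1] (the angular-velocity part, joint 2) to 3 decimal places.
axis z_1 = (0.5000,0.8660,0.0000); lever o_n−o_1 = (-6.4396,2.6764,1.6830)
cross product → J_v[:, 1] = (1.4575,-0.8415,6.9151)
J_ω[:, 1] = z_1
entry J[4][1] = 0.8660

0.866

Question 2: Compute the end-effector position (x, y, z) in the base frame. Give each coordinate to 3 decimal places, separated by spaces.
after link 1: o_1 = (3.4641, -2.0000, 4.0000)
after link 2: o_2 = (4.2141, 1.0311, 4.5000)
after link 3: o_3 = (0.4821, -1.4330, 1.0359)
after link 4: o_4 = (-0.6429, 2.2165, -0.8122)
after link 5: o_5 = (-2.9755, 0.6764, 5.6830)

-2.975 0.676 5.683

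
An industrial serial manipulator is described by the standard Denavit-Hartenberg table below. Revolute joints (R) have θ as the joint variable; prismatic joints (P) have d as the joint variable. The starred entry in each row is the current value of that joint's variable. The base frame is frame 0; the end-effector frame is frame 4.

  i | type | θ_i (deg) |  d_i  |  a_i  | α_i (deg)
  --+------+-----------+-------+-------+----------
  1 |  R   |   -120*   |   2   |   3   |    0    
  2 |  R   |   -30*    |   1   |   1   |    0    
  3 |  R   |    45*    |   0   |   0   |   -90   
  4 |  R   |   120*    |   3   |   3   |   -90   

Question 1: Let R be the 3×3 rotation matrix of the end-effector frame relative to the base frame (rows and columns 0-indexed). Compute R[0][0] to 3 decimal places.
End-effector x-axis (col 0 of R) = (0.1294,0.4830,-0.8660)
R[0][0] = 0.1294

0.129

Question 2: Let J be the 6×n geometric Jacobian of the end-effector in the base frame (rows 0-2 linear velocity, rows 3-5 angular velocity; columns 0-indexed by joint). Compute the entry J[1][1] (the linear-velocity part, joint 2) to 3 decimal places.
axis z_1 = (0.0000,0.0000,1.0000); lever o_n−o_1 = (2.4200,0.1724,-1.5981)
cross product → J_v[:, 1] = (-0.1724,2.4200,0.0000)
J_ω[:, 1] = z_1
entry J[1][1] = 2.4200

2.420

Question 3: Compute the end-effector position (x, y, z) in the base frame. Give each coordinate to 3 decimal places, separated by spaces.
0.920 -2.426 0.402

after link 1: o_1 = (-1.5000, -2.5981, 2.0000)
after link 2: o_2 = (-2.3660, -3.0981, 3.0000)
after link 3: o_3 = (-2.3660, -3.0981, 3.0000)
after link 4: o_4 = (0.9200, -2.4256, 0.4019)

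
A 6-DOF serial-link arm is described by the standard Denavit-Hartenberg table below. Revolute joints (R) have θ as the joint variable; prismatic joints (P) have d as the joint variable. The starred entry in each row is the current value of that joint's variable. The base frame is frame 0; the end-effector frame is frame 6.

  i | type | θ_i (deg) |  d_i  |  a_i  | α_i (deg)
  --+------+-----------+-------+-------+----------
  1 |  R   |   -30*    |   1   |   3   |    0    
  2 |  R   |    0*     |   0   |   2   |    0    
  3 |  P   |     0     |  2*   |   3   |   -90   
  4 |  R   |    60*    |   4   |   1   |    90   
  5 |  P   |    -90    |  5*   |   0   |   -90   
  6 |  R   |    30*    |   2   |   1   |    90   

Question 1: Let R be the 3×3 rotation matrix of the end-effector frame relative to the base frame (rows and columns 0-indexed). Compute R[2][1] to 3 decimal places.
End-effector y-axis (col 1 of R) = (0.4330,-0.2500,-0.8660)
R[2][1] = -0.8660

-0.866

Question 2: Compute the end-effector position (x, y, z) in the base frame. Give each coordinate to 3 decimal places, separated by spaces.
13.169 -3.984 2.652

after link 1: o_1 = (2.5981, -1.5000, 1.0000)
after link 2: o_2 = (4.3301, -2.5000, 1.0000)
after link 3: o_3 = (6.9282, -4.0000, 3.0000)
after link 4: o_4 = (9.3612, -0.7859, 2.1340)
after link 5: o_5 = (13.1112, -2.9510, 4.6340)
after link 6: o_6 = (13.1692, -3.9845, 2.6519)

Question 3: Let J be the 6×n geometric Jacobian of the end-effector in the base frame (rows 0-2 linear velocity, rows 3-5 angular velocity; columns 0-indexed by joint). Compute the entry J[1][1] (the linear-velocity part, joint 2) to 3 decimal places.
axis z_1 = (0.0000,0.0000,1.0000); lever o_n−o_1 = (10.5712,-2.4845,1.6519)
cross product → J_v[:, 1] = (2.4845,10.5712,-0.0000)
J_ω[:, 1] = z_1
entry J[1][1] = 10.5712

10.571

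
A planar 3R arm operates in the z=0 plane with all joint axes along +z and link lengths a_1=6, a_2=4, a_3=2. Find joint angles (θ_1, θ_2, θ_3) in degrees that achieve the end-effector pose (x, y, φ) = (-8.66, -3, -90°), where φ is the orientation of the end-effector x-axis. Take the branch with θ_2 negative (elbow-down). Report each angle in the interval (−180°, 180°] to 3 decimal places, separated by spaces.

-149.998 -60.006 120.004

wrist centre = target − a_3·(cos φ, sin φ) = (-8.6600, -1.0000)
cos θ_2 = (75.9956−6²−4²)/(2·6·4) = 0.4999; θ_2 = -60.0061° (elbow-down)
β = atan2(-1.0000,-8.6600) = -173.4130°; ψ = atan2(-3.4643,7.9996) = -23.4155°
θ_1 = β − ψ = -149.9976°
θ_3 = φ − θ_1 − θ_2 = 120.0036° (wrapped to (-180°,180°])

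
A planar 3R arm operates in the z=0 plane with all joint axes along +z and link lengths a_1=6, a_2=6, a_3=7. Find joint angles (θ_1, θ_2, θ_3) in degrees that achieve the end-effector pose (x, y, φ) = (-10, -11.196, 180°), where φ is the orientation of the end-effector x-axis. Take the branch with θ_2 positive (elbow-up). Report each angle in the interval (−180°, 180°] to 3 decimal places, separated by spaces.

-120.003 30.005 -90.003

wrist centre = target − a_3·(cos φ, sin φ) = (-3.0000, -11.1960)
cos θ_2 = (134.3504−6²−6²)/(2·6·6) = 0.8660; θ_2 = 30.0054° (elbow-up)
β = atan2(-11.1960,-3.0000) = -105.0002°; ψ = atan2(3.0005,11.1959) = 15.0027°
θ_1 = β − ψ = -120.0029°
θ_3 = φ − θ_1 − θ_2 = -90.0025° (wrapped to (-180°,180°])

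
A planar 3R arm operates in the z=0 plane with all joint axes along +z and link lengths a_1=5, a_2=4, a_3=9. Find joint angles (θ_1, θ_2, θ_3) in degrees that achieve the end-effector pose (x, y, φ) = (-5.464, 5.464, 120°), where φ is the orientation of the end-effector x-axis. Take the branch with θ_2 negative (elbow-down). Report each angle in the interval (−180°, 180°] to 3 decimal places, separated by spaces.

wrist centre = target − a_3·(cos φ, sin φ) = (-0.9640, -2.3302)
cos θ_2 = (6.3593−5²−4²)/(2·5·4) = -0.8660; θ_2 = -149.9992° (elbow-down)
β = atan2(-2.3302,-0.9640) = -112.4746°; ψ = atan2(-2.0000,1.5359) = -52.4777°
θ_1 = β − ψ = -59.9968°
θ_3 = φ − θ_1 − θ_2 = -30.0040° (wrapped to (-180°,180°])

-59.997 -149.999 -30.004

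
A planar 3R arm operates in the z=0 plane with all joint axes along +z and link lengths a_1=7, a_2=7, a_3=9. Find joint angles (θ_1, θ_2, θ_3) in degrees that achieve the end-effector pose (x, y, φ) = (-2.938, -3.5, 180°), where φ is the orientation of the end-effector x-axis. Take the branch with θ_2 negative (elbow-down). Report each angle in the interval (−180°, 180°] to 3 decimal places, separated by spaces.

wrist centre = target − a_3·(cos φ, sin φ) = (6.0620, -3.5000)
cos θ_2 = (48.9978−7²−7²)/(2·7·7) = -0.5000; θ_2 = -120.0015° (elbow-down)
β = atan2(-3.5000,6.0620) = -30.0007°; ψ = atan2(-6.0621,3.4998) = -60.0007°
θ_1 = β − ψ = 30.0000°
θ_3 = φ − θ_1 − θ_2 = -89.9985° (wrapped to (-180°,180°])

30.000 -120.001 -89.999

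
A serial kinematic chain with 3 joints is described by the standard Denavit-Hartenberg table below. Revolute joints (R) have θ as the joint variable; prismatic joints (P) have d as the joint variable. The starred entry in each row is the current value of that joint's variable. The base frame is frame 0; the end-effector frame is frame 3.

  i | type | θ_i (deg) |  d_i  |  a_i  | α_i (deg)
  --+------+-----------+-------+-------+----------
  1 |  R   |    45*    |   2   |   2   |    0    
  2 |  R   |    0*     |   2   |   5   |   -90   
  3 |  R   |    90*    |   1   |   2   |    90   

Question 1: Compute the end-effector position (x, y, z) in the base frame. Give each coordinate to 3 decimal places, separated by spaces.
after link 1: o_1 = (1.4142, 1.4142, 2.0000)
after link 2: o_2 = (4.9497, 4.9497, 4.0000)
after link 3: o_3 = (4.2426, 5.6569, 2.0000)

4.243 5.657 2.000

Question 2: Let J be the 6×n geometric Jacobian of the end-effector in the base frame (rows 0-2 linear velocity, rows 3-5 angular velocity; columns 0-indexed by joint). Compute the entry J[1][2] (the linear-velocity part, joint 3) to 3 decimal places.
axis z_2 = (-0.7071,0.7071,0.0000); lever o_n−o_2 = (-0.7071,0.7071,-2.0000)
cross product → J_v[:, 2] = (-1.4142,-1.4142,-0.0000)
J_ω[:, 2] = z_2
entry J[1][2] = -1.4142

-1.414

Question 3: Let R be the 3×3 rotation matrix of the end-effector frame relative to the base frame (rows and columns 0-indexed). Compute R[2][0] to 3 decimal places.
End-effector x-axis (col 0 of R) = (0.0000,0.0000,-1.0000)
R[2][0] = -1.0000

-1.000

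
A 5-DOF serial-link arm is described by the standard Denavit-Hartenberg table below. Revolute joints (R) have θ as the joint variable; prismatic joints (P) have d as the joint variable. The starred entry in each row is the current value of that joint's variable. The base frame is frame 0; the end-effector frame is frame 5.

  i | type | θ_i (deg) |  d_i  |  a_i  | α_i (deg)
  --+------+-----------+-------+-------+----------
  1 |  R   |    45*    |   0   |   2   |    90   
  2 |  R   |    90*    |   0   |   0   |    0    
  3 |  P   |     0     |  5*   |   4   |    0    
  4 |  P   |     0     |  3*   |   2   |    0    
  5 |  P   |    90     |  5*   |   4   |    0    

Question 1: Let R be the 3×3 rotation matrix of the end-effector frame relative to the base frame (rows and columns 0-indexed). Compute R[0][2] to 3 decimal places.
End-effector z-axis (col 2 of R) = (0.7071,-0.7071,0.0000)
R[0][2] = 0.7071

0.707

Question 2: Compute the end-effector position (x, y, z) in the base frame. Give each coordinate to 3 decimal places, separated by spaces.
7.778 -10.607 6.000

after link 1: o_1 = (1.4142, 1.4142, 0.0000)
after link 2: o_2 = (1.4142, 1.4142, 0.0000)
after link 3: o_3 = (4.9497, -2.1213, 4.0000)
after link 4: o_4 = (7.0711, -4.2426, 6.0000)
after link 5: o_5 = (7.7782, -10.6066, 6.0000)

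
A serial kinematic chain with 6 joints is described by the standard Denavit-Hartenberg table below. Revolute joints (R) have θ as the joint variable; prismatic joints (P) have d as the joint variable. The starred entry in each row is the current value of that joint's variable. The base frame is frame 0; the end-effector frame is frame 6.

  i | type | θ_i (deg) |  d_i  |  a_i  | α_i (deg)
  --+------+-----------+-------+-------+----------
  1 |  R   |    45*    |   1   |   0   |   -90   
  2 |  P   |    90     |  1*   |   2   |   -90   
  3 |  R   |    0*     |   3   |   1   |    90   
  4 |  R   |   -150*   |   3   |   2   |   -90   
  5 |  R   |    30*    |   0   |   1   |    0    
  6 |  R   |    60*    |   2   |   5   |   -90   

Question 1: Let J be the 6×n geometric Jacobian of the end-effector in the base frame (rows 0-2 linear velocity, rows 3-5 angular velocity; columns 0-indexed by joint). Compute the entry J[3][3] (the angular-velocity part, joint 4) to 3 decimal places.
axis z_3 = (-0.7071,0.7071,0.0000); lever o_n−o_3 = (4.0058,0.4703,1.4821)
cross product → J_v[:, 3] = (1.0480,1.0480,-3.1651)
J_ω[:, 3] = z_3
entry J[3][3] = -0.7071

-0.707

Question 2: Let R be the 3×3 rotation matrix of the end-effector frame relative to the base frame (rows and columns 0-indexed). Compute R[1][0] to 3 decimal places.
-0.707

End-effector x-axis (col 0 of R) = (0.7071,-0.7071,0.0000)
R[1][0] = -0.7071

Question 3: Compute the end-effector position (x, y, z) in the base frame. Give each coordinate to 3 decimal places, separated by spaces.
after link 1: o_1 = (0.0000, 0.0000, 1.0000)
after link 2: o_2 = (-0.7071, 0.7071, -1.0000)
after link 3: o_3 = (-2.8284, -1.4142, -2.0000)
after link 4: o_4 = (-4.2426, 1.4142, -0.2679)
after link 5: o_5 = (-3.5829, 1.3668, 0.4821)
after link 6: o_6 = (1.1774, -0.9439, -0.5179)

1.177 -0.944 -0.518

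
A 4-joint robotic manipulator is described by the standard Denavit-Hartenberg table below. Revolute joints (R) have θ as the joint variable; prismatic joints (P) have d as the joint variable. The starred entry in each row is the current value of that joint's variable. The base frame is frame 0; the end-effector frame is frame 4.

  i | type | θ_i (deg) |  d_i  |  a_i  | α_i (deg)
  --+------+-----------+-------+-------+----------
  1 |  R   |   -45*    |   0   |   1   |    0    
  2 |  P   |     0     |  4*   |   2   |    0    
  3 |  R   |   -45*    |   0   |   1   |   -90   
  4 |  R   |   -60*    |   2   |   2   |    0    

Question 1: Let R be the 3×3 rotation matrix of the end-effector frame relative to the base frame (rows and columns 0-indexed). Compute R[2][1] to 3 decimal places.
-0.500

End-effector y-axis (col 1 of R) = (0.0000,-0.8660,-0.5000)
R[2][1] = -0.5000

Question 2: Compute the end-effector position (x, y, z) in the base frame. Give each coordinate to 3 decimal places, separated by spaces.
4.121 -4.121 5.732

after link 1: o_1 = (0.7071, -0.7071, 0.0000)
after link 2: o_2 = (2.1213, -2.1213, 4.0000)
after link 3: o_3 = (2.1213, -3.1213, 4.0000)
after link 4: o_4 = (4.1213, -4.1213, 5.7321)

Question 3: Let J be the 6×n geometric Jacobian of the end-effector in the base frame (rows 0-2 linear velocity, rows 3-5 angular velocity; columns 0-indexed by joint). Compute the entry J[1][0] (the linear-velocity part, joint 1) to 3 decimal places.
axis z_0 = ẑ; lever o_n−o_0 = (4.1213,-4.1213,5.7321)
cross product → J_v[:, 0] = (4.1213,4.1213,-0.0000)
J_ω[:, 0] = z_0
entry J[1][0] = 4.1213

4.121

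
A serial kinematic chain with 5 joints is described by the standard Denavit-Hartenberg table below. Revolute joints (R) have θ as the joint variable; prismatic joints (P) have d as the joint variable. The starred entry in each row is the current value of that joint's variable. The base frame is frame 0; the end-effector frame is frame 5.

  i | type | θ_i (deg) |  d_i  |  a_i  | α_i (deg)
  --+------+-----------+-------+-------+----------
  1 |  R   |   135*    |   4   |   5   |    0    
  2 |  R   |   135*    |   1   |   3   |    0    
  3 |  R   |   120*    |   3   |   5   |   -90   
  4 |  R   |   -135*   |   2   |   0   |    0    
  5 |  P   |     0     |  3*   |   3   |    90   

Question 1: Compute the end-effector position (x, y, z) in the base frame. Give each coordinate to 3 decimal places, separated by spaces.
after link 1: o_1 = (-3.5355, 3.5355, 4.0000)
after link 2: o_2 = (-3.5355, 0.5355, 5.0000)
after link 3: o_3 = (0.7946, 3.0355, 8.0000)
after link 4: o_4 = (-0.2054, 4.7676, 8.0000)
after link 5: o_5 = (-3.5425, 6.3050, 10.1213)

-3.543 6.305 10.121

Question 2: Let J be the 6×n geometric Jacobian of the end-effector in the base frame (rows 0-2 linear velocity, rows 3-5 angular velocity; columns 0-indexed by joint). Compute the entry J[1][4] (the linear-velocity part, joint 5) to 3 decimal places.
prismatic axis z_4 = (-0.5000,0.8660,0.0000)
J_v[:, 4] = z_4; J_ω[:, 4] = (0,0,0)
entry J[1][4] = 0.8660

0.866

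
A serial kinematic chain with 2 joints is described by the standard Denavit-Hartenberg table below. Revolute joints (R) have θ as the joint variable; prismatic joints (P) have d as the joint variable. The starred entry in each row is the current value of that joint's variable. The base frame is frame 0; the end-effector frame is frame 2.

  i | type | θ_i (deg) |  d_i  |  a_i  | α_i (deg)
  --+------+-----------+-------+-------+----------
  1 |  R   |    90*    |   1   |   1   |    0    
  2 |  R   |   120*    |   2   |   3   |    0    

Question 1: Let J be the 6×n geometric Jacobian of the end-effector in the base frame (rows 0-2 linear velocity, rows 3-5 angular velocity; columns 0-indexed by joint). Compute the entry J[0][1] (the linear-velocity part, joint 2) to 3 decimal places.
1.500

axis z_1 = (0.0000,0.0000,1.0000); lever o_n−o_1 = (-2.5981,-1.5000,2.0000)
cross product → J_v[:, 1] = (1.5000,-2.5981,0.0000)
J_ω[:, 1] = z_1
entry J[0][1] = 1.5000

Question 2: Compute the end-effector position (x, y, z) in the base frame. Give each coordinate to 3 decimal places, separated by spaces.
after link 1: o_1 = (0.0000, 1.0000, 1.0000)
after link 2: o_2 = (-2.5981, -0.5000, 3.0000)

-2.598 -0.500 3.000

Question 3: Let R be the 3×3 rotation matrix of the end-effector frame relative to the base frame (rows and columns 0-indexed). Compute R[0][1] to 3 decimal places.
End-effector y-axis (col 1 of R) = (0.5000,-0.8660,0.0000)
R[0][1] = 0.5000

0.500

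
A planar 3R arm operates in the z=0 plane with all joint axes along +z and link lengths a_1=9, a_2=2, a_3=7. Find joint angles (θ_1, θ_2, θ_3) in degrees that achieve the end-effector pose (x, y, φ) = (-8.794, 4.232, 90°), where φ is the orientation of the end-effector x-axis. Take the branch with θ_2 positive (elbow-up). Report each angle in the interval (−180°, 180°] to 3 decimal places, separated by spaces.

-175.057 90.006 175.051

wrist centre = target − a_3·(cos φ, sin φ) = (-8.7940, -2.7680)
cos θ_2 = (84.9963−9²−2²)/(2·9·2) = -0.0001; θ_2 = 90.0060° (elbow-up)
β = atan2(-2.7680,-8.7940) = -162.5281°; ψ = atan2(2.0000,8.9998) = 12.5291°
θ_1 = β − ψ = -175.0572°
θ_3 = φ − θ_1 − θ_2 = 175.0512° (wrapped to (-180°,180°])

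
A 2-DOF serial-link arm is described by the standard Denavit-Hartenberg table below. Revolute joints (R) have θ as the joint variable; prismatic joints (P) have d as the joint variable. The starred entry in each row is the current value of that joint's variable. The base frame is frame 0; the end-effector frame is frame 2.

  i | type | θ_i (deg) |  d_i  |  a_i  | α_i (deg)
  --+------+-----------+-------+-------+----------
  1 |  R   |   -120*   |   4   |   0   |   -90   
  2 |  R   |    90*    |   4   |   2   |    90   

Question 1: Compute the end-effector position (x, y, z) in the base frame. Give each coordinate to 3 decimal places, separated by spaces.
after link 1: o_1 = (0.0000, 0.0000, 4.0000)
after link 2: o_2 = (3.4641, -2.0000, 2.0000)

3.464 -2.000 2.000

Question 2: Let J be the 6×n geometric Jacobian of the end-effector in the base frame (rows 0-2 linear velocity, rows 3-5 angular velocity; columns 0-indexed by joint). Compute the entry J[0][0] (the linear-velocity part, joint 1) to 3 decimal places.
2.000

axis z_0 = ẑ; lever o_n−o_0 = (3.4641,-2.0000,2.0000)
cross product → J_v[:, 0] = (2.0000,3.4641,-0.0000)
J_ω[:, 0] = z_0
entry J[0][0] = 2.0000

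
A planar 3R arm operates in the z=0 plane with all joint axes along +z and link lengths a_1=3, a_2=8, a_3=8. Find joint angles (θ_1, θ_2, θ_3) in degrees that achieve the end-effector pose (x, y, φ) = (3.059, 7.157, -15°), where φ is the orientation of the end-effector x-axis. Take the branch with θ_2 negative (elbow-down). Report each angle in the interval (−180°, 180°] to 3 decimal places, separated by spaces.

wrist centre = target − a_3·(cos φ, sin φ) = (-4.6684, 9.2276)
cos θ_2 = (106.9417−3²−8²)/(2·3·8) = 0.7071; θ_2 = -44.9990° (elbow-down)
β = atan2(9.2276,-4.6684) = 116.8358°; ψ = atan2(-5.6568,8.6570) = -33.1620°
θ_1 = β − ψ = 149.9977°
θ_3 = φ − θ_1 − θ_2 = -119.9988° (wrapped to (-180°,180°])

149.998 -44.999 -119.999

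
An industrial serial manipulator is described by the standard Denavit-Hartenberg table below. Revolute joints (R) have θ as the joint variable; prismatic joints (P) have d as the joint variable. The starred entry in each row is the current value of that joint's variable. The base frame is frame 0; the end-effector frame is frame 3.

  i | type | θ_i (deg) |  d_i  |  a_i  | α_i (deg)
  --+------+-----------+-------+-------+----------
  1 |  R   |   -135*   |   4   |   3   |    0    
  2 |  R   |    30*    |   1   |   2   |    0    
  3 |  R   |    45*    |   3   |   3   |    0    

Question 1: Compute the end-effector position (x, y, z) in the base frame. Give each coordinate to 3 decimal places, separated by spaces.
after link 1: o_1 = (-2.1213, -2.1213, 4.0000)
after link 2: o_2 = (-2.6390, -4.0532, 5.0000)
after link 3: o_3 = (-1.1390, -6.6512, 8.0000)

-1.139 -6.651 8.000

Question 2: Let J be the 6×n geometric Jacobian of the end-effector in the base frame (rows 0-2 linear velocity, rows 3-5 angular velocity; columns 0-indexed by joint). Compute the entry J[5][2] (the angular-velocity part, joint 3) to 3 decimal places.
1.000

axis z_2 = (0.0000,0.0000,1.0000); lever o_n−o_2 = (1.5000,-2.5981,3.0000)
cross product → J_v[:, 2] = (2.5981,1.5000,-0.0000)
J_ω[:, 2] = z_2
entry J[5][2] = 1.0000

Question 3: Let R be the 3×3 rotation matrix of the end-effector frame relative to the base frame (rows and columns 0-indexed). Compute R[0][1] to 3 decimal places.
0.866

End-effector y-axis (col 1 of R) = (0.8660,0.5000,0.0000)
R[0][1] = 0.8660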